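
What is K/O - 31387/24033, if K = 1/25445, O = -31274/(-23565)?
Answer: -4995234058853/3824933325738 ≈ -1.3060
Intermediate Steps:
O = 31274/23565 (O = -31274*(-1/23565) = 31274/23565 ≈ 1.3271)
K = 1/25445 ≈ 3.9300e-5
K/O - 31387/24033 = 1/(25445*(31274/23565)) - 31387/24033 = (1/25445)*(23565/31274) - 31387*1/24033 = 4713/159153386 - 31387/24033 = -4995234058853/3824933325738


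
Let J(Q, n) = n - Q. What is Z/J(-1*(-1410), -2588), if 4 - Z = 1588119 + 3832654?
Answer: 5420769/3998 ≈ 1355.9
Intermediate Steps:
Z = -5420769 (Z = 4 - (1588119 + 3832654) = 4 - 1*5420773 = 4 - 5420773 = -5420769)
Z/J(-1*(-1410), -2588) = -5420769/(-2588 - (-1)*(-1410)) = -5420769/(-2588 - 1*1410) = -5420769/(-2588 - 1410) = -5420769/(-3998) = -5420769*(-1/3998) = 5420769/3998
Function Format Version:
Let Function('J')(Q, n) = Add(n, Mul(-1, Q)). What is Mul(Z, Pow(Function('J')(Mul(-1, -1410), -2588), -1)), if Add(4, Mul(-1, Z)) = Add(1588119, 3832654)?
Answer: Rational(5420769, 3998) ≈ 1355.9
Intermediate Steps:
Z = -5420769 (Z = Add(4, Mul(-1, Add(1588119, 3832654))) = Add(4, Mul(-1, 5420773)) = Add(4, -5420773) = -5420769)
Mul(Z, Pow(Function('J')(Mul(-1, -1410), -2588), -1)) = Mul(-5420769, Pow(Add(-2588, Mul(-1, Mul(-1, -1410))), -1)) = Mul(-5420769, Pow(Add(-2588, Mul(-1, 1410)), -1)) = Mul(-5420769, Pow(Add(-2588, -1410), -1)) = Mul(-5420769, Pow(-3998, -1)) = Mul(-5420769, Rational(-1, 3998)) = Rational(5420769, 3998)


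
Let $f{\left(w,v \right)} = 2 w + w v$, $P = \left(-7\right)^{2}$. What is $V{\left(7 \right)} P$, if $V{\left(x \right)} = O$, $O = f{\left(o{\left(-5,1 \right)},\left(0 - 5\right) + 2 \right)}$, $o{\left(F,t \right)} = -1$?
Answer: $49$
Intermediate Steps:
$P = 49$
$f{\left(w,v \right)} = 2 w + v w$
$O = 1$ ($O = - (2 + \left(\left(0 - 5\right) + 2\right)) = - (2 + \left(-5 + 2\right)) = - (2 - 3) = \left(-1\right) \left(-1\right) = 1$)
$V{\left(x \right)} = 1$
$V{\left(7 \right)} P = 1 \cdot 49 = 49$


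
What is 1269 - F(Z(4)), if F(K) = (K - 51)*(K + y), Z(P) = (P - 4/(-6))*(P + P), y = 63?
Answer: 23762/9 ≈ 2640.2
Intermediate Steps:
Z(P) = 2*P*(2/3 + P) (Z(P) = (P - 4*(-1/6))*(2*P) = (P + 2/3)*(2*P) = (2/3 + P)*(2*P) = 2*P*(2/3 + P))
F(K) = (-51 + K)*(63 + K) (F(K) = (K - 51)*(K + 63) = (-51 + K)*(63 + K))
1269 - F(Z(4)) = 1269 - (-3213 + ((2/3)*4*(2 + 3*4))**2 + 12*((2/3)*4*(2 + 3*4))) = 1269 - (-3213 + ((2/3)*4*(2 + 12))**2 + 12*((2/3)*4*(2 + 12))) = 1269 - (-3213 + ((2/3)*4*14)**2 + 12*((2/3)*4*14)) = 1269 - (-3213 + (112/3)**2 + 12*(112/3)) = 1269 - (-3213 + 12544/9 + 448) = 1269 - 1*(-12341/9) = 1269 + 12341/9 = 23762/9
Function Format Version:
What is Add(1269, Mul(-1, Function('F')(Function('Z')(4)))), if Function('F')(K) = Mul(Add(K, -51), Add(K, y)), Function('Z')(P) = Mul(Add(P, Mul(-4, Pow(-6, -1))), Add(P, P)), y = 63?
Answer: Rational(23762, 9) ≈ 2640.2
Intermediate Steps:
Function('Z')(P) = Mul(2, P, Add(Rational(2, 3), P)) (Function('Z')(P) = Mul(Add(P, Mul(-4, Rational(-1, 6))), Mul(2, P)) = Mul(Add(P, Rational(2, 3)), Mul(2, P)) = Mul(Add(Rational(2, 3), P), Mul(2, P)) = Mul(2, P, Add(Rational(2, 3), P)))
Function('F')(K) = Mul(Add(-51, K), Add(63, K)) (Function('F')(K) = Mul(Add(K, -51), Add(K, 63)) = Mul(Add(-51, K), Add(63, K)))
Add(1269, Mul(-1, Function('F')(Function('Z')(4)))) = Add(1269, Mul(-1, Add(-3213, Pow(Mul(Rational(2, 3), 4, Add(2, Mul(3, 4))), 2), Mul(12, Mul(Rational(2, 3), 4, Add(2, Mul(3, 4))))))) = Add(1269, Mul(-1, Add(-3213, Pow(Mul(Rational(2, 3), 4, Add(2, 12)), 2), Mul(12, Mul(Rational(2, 3), 4, Add(2, 12)))))) = Add(1269, Mul(-1, Add(-3213, Pow(Mul(Rational(2, 3), 4, 14), 2), Mul(12, Mul(Rational(2, 3), 4, 14))))) = Add(1269, Mul(-1, Add(-3213, Pow(Rational(112, 3), 2), Mul(12, Rational(112, 3))))) = Add(1269, Mul(-1, Add(-3213, Rational(12544, 9), 448))) = Add(1269, Mul(-1, Rational(-12341, 9))) = Add(1269, Rational(12341, 9)) = Rational(23762, 9)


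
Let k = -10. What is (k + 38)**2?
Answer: 784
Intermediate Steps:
(k + 38)**2 = (-10 + 38)**2 = 28**2 = 784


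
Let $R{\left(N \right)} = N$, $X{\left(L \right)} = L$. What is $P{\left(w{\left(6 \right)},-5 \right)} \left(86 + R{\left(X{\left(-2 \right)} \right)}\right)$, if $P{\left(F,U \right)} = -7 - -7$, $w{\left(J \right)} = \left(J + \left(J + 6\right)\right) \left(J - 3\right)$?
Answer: $0$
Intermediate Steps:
$w{\left(J \right)} = \left(-3 + J\right) \left(6 + 2 J\right)$ ($w{\left(J \right)} = \left(J + \left(6 + J\right)\right) \left(-3 + J\right) = \left(6 + 2 J\right) \left(-3 + J\right) = \left(-3 + J\right) \left(6 + 2 J\right)$)
$P{\left(F,U \right)} = 0$ ($P{\left(F,U \right)} = -7 + 7 = 0$)
$P{\left(w{\left(6 \right)},-5 \right)} \left(86 + R{\left(X{\left(-2 \right)} \right)}\right) = 0 \left(86 - 2\right) = 0 \cdot 84 = 0$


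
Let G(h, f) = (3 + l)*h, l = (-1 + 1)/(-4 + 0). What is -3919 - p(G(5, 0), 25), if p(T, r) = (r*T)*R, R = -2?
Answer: -3169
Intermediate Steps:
l = 0 (l = 0/(-4) = 0*(-¼) = 0)
G(h, f) = 3*h (G(h, f) = (3 + 0)*h = 3*h)
p(T, r) = -2*T*r (p(T, r) = (r*T)*(-2) = (T*r)*(-2) = -2*T*r)
-3919 - p(G(5, 0), 25) = -3919 - (-2)*3*5*25 = -3919 - (-2)*15*25 = -3919 - 1*(-750) = -3919 + 750 = -3169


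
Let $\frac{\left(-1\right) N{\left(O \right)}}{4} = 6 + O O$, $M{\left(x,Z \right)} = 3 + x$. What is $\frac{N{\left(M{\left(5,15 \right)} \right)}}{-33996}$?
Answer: $\frac{70}{8499} \approx 0.0082363$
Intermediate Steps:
$N{\left(O \right)} = -24 - 4 O^{2}$ ($N{\left(O \right)} = - 4 \left(6 + O O\right) = - 4 \left(6 + O^{2}\right) = -24 - 4 O^{2}$)
$\frac{N{\left(M{\left(5,15 \right)} \right)}}{-33996} = \frac{-24 - 4 \left(3 + 5\right)^{2}}{-33996} = \left(-24 - 4 \cdot 8^{2}\right) \left(- \frac{1}{33996}\right) = \left(-24 - 256\right) \left(- \frac{1}{33996}\right) = \left(-280\right) \left(- \frac{1}{33996}\right) = \frac{70}{8499}$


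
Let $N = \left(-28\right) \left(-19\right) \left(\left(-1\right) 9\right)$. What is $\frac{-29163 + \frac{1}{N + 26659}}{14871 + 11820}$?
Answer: $- \frac{637823972}{583758861} \approx -1.0926$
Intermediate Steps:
$N = -4788$ ($N = 532 \left(-9\right) = -4788$)
$\frac{-29163 + \frac{1}{N + 26659}}{14871 + 11820} = \frac{-29163 + \frac{1}{-4788 + 26659}}{14871 + 11820} = \frac{-29163 + \frac{1}{21871}}{26691} = \left(-29163 + \frac{1}{21871}\right) \frac{1}{26691} = \left(- \frac{637823972}{21871}\right) \frac{1}{26691} = - \frac{637823972}{583758861}$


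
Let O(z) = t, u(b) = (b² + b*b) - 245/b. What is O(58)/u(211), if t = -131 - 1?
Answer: -9284/6262539 ≈ -0.0014825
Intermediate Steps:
u(b) = -245/b + 2*b² (u(b) = (b² + b²) - 245/b = 2*b² - 245/b = -245/b + 2*b²)
t = -132
O(z) = -132
O(58)/u(211) = -132*211/(-245 + 2*211³) = -132*211/(-245 + 2*9393931) = -132*211/(-245 + 18787862) = -132/((1/211)*18787617) = -132/18787617/211 = -132*211/18787617 = -9284/6262539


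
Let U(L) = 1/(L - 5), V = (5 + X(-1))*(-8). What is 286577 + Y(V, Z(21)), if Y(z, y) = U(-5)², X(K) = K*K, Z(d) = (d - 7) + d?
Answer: 28657701/100 ≈ 2.8658e+5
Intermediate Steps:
Z(d) = -7 + 2*d (Z(d) = (-7 + d) + d = -7 + 2*d)
X(K) = K²
V = -48 (V = (5 + (-1)²)*(-8) = (5 + 1)*(-8) = 6*(-8) = -48)
U(L) = 1/(-5 + L)
Y(z, y) = 1/100 (Y(z, y) = (1/(-5 - 5))² = (1/(-10))² = (-⅒)² = 1/100)
286577 + Y(V, Z(21)) = 286577 + 1/100 = 28657701/100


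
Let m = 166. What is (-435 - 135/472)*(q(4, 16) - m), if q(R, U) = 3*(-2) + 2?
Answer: 17463675/236 ≈ 73999.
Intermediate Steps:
q(R, U) = -4 (q(R, U) = -6 + 2 = -4)
(-435 - 135/472)*(q(4, 16) - m) = (-435 - 135/472)*(-4 - 1*166) = (-435 - 135*1/472)*(-4 - 166) = (-435 - 135/472)*(-170) = -205455/472*(-170) = 17463675/236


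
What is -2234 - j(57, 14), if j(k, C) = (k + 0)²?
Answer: -5483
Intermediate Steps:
j(k, C) = k²
-2234 - j(57, 14) = -2234 - 1*57² = -2234 - 1*3249 = -2234 - 3249 = -5483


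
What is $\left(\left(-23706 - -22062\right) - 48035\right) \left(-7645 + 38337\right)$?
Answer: $-1524747868$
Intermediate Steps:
$\left(\left(-23706 - -22062\right) - 48035\right) \left(-7645 + 38337\right) = \left(\left(-23706 + 22062\right) - 48035\right) 30692 = \left(-1644 - 48035\right) 30692 = \left(-49679\right) 30692 = -1524747868$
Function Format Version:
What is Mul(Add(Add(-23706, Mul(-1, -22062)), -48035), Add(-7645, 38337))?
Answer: -1524747868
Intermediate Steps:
Mul(Add(Add(-23706, Mul(-1, -22062)), -48035), Add(-7645, 38337)) = Mul(Add(Add(-23706, 22062), -48035), 30692) = Mul(Add(-1644, -48035), 30692) = Mul(-49679, 30692) = -1524747868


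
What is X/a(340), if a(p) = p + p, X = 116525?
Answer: 23305/136 ≈ 171.36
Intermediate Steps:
a(p) = 2*p
X/a(340) = 116525/((2*340)) = 116525/680 = 116525*(1/680) = 23305/136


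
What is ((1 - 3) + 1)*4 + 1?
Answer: -3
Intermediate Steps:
((1 - 3) + 1)*4 + 1 = (-2 + 1)*4 + 1 = -1*4 + 1 = -4 + 1 = -3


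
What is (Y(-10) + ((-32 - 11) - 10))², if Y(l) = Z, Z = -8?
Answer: 3721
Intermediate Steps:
Y(l) = -8
(Y(-10) + ((-32 - 11) - 10))² = (-8 + ((-32 - 11) - 10))² = (-8 + (-43 - 10))² = (-8 - 53)² = (-61)² = 3721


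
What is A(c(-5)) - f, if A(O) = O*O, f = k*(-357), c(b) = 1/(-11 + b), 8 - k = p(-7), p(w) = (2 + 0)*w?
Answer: 2010625/256 ≈ 7854.0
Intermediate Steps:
p(w) = 2*w
k = 22 (k = 8 - 2*(-7) = 8 - 1*(-14) = 8 + 14 = 22)
f = -7854 (f = 22*(-357) = -7854)
A(O) = O²
A(c(-5)) - f = (1/(-11 - 5))² - 1*(-7854) = (1/(-16))² + 7854 = (-1/16)² + 7854 = 1/256 + 7854 = 2010625/256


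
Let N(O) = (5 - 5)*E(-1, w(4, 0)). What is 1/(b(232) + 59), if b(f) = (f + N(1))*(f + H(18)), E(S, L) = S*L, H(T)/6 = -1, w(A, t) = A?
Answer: 1/52491 ≈ 1.9051e-5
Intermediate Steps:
H(T) = -6 (H(T) = 6*(-1) = -6)
E(S, L) = L*S
N(O) = 0 (N(O) = (5 - 5)*(4*(-1)) = 0*(-4) = 0)
b(f) = f*(-6 + f) (b(f) = (f + 0)*(f - 6) = f*(-6 + f))
1/(b(232) + 59) = 1/(232*(-6 + 232) + 59) = 1/(232*226 + 59) = 1/(52432 + 59) = 1/52491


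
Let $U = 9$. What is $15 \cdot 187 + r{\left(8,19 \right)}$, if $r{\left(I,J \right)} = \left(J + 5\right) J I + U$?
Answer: $6462$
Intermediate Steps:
$r{\left(I,J \right)} = 9 + I J \left(5 + J\right)$ ($r{\left(I,J \right)} = \left(J + 5\right) J I + 9 = \left(5 + J\right) J I + 9 = J \left(5 + J\right) I + 9 = I J \left(5 + J\right) + 9 = 9 + I J \left(5 + J\right)$)
$15 \cdot 187 + r{\left(8,19 \right)} = 15 \cdot 187 + \left(9 + 8 \cdot 19^{2} + 5 \cdot 8 \cdot 19\right) = 2805 + \left(9 + 8 \cdot 361 + 760\right) = 2805 + \left(9 + 2888 + 760\right) = 2805 + 3657 = 6462$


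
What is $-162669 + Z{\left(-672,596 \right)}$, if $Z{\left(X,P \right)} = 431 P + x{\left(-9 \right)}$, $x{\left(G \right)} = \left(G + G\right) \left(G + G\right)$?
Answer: $94531$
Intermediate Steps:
$x{\left(G \right)} = 4 G^{2}$ ($x{\left(G \right)} = 2 G 2 G = 4 G^{2}$)
$Z{\left(X,P \right)} = 324 + 431 P$ ($Z{\left(X,P \right)} = 431 P + 4 \left(-9\right)^{2} = 431 P + 4 \cdot 81 = 431 P + 324 = 324 + 431 P$)
$-162669 + Z{\left(-672,596 \right)} = -162669 + \left(324 + 431 \cdot 596\right) = -162669 + \left(324 + 256876\right) = -162669 + 257200 = 94531$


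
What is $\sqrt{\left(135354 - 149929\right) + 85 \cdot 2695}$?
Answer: $10 \sqrt{2145} \approx 463.14$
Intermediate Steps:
$\sqrt{\left(135354 - 149929\right) + 85 \cdot 2695} = \sqrt{\left(135354 - 149929\right) + 229075} = \sqrt{-14575 + 229075} = \sqrt{214500} = 10 \sqrt{2145}$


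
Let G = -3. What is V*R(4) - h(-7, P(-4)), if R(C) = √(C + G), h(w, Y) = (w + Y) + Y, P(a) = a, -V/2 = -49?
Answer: 113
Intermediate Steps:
V = 98 (V = -2*(-49) = 98)
h(w, Y) = w + 2*Y (h(w, Y) = (Y + w) + Y = w + 2*Y)
R(C) = √(-3 + C) (R(C) = √(C - 3) = √(-3 + C))
V*R(4) - h(-7, P(-4)) = 98*√(-3 + 4) - (-7 + 2*(-4)) = 98*√1 - (-7 - 8) = 98*1 - 1*(-15) = 98 + 15 = 113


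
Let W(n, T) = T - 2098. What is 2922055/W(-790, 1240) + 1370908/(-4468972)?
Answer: -3264939554131/958594494 ≈ -3406.0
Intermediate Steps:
W(n, T) = -2098 + T
2922055/W(-790, 1240) + 1370908/(-4468972) = 2922055/(-2098 + 1240) + 1370908/(-4468972) = 2922055/(-858) + 1370908*(-1/4468972) = 2922055*(-1/858) - 342727/1117243 = -2922055/858 - 342727/1117243 = -3264939554131/958594494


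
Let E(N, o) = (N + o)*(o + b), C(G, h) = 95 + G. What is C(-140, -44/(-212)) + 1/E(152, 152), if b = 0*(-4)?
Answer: -2079359/46208 ≈ -45.000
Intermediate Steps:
b = 0
E(N, o) = o*(N + o) (E(N, o) = (N + o)*(o + 0) = (N + o)*o = o*(N + o))
C(-140, -44/(-212)) + 1/E(152, 152) = (95 - 140) + 1/(152*(152 + 152)) = -45 + 1/(152*304) = -45 + 1/46208 = -2079359/46208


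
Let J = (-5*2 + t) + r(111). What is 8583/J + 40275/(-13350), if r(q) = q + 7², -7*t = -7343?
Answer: 883911/213422 ≈ 4.1416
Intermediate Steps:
t = 1049 (t = -⅐*(-7343) = 1049)
r(q) = 49 + q (r(q) = q + 49 = 49 + q)
J = 1199 (J = (-5*2 + 1049) + (49 + 111) = (-10 + 1049) + 160 = 1039 + 160 = 1199)
8583/J + 40275/(-13350) = 8583/1199 + 40275/(-13350) = 8583*(1/1199) + 40275*(-1/13350) = 8583/1199 - 537/178 = 883911/213422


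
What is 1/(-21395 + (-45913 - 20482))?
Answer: -1/87790 ≈ -1.1391e-5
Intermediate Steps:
1/(-21395 + (-45913 - 20482)) = 1/(-21395 - 66395) = 1/(-87790) = -1/87790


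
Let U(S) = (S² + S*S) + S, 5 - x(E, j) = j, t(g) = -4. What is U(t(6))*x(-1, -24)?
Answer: 812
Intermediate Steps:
x(E, j) = 5 - j
U(S) = S + 2*S² (U(S) = (S² + S²) + S = 2*S² + S = S + 2*S²)
U(t(6))*x(-1, -24) = (-4*(1 + 2*(-4)))*(5 - 1*(-24)) = (-4*(1 - 8))*(5 + 24) = -4*(-7)*29 = 28*29 = 812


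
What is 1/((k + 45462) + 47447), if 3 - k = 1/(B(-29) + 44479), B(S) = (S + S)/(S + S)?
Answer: 44480/4132725759 ≈ 1.0763e-5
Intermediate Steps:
B(S) = 1 (B(S) = (2*S)/((2*S)) = (2*S)*(1/(2*S)) = 1)
k = 133439/44480 (k = 3 - 1/(1 + 44479) = 3 - 1/44480 = 133439/44480 ≈ 3.0000)
1/((k + 45462) + 47447) = 1/((133439/44480 + 45462) + 47447) = 1/(2022283199/44480 + 47447) = 1/(4132725759/44480) = 44480/4132725759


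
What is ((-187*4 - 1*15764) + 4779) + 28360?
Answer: 16627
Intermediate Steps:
((-187*4 - 1*15764) + 4779) + 28360 = ((-748 - 15764) + 4779) + 28360 = (-16512 + 4779) + 28360 = -11733 + 28360 = 16627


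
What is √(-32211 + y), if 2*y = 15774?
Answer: 2*I*√6081 ≈ 155.96*I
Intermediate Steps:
y = 7887 (y = (½)*15774 = 7887)
√(-32211 + y) = √(-32211 + 7887) = √(-24324) = 2*I*√6081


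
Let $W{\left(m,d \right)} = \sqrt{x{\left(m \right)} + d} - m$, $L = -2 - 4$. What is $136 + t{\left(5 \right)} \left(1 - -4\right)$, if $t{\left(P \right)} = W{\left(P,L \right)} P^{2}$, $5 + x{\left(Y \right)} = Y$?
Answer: $-489 + 125 i \sqrt{6} \approx -489.0 + 306.19 i$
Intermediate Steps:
$x{\left(Y \right)} = -5 + Y$
$L = -6$ ($L = -2 - 4 = -6$)
$W{\left(m,d \right)} = \sqrt{-5 + d + m} - m$ ($W{\left(m,d \right)} = \sqrt{\left(-5 + m\right) + d} - m = \sqrt{-5 + d + m} - m$)
$t{\left(P \right)} = P^{2} \left(\sqrt{-11 + P} - P\right)$ ($t{\left(P \right)} = \left(\sqrt{-5 - 6 + P} - P\right) P^{2} = \left(\sqrt{-11 + P} - P\right) P^{2} = P^{2} \left(\sqrt{-11 + P} - P\right)$)
$136 + t{\left(5 \right)} \left(1 - -4\right) = 136 + 5^{2} \left(\sqrt{-11 + 5} - 5\right) \left(1 - -4\right) = 136 + 25 \left(\sqrt{-6} - 5\right) \left(1 + 4\right) = 136 + 25 \left(i \sqrt{6} - 5\right) 5 = 136 + 25 \left(-5 + i \sqrt{6}\right) 5 = 136 + \left(-125 + 25 i \sqrt{6}\right) 5 = 136 - \left(625 - 125 i \sqrt{6}\right) = -489 + 125 i \sqrt{6}$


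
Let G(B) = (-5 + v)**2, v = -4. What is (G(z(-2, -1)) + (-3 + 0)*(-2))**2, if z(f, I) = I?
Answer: 7569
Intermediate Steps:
G(B) = 81 (G(B) = (-5 - 4)**2 = (-9)**2 = 81)
(G(z(-2, -1)) + (-3 + 0)*(-2))**2 = (81 + (-3 + 0)*(-2))**2 = (81 - 3*(-2))**2 = (81 + 6)**2 = 87**2 = 7569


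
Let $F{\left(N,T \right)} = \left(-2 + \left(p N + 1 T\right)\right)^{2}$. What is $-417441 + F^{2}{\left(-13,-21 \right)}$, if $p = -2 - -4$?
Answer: $5347360$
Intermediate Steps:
$p = 2$ ($p = -2 + 4 = 2$)
$F{\left(N,T \right)} = \left(-2 + T + 2 N\right)^{2}$ ($F{\left(N,T \right)} = \left(-2 + \left(2 N + 1 T\right)\right)^{2} = \left(-2 + \left(2 N + T\right)\right)^{2} = \left(-2 + \left(T + 2 N\right)\right)^{2} = \left(-2 + T + 2 N\right)^{2}$)
$-417441 + F^{2}{\left(-13,-21 \right)} = -417441 + \left(\left(-2 - 21 + 2 \left(-13\right)\right)^{2}\right)^{2} = -417441 + \left(\left(-2 - 21 - 26\right)^{2}\right)^{2} = -417441 + \left(\left(-49\right)^{2}\right)^{2} = -417441 + 2401^{2} = -417441 + 5764801 = 5347360$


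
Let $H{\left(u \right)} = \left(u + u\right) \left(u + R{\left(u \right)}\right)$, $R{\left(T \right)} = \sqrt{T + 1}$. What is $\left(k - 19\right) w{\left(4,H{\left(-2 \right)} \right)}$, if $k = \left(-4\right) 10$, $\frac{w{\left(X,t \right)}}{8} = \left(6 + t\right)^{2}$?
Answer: $-84960 + 52864 i \approx -84960.0 + 52864.0 i$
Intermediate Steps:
$R{\left(T \right)} = \sqrt{1 + T}$
$H{\left(u \right)} = 2 u \left(u + \sqrt{1 + u}\right)$ ($H{\left(u \right)} = \left(u + u\right) \left(u + \sqrt{1 + u}\right) = 2 u \left(u + \sqrt{1 + u}\right)$)
$w{\left(X,t \right)} = 8 \left(6 + t\right)^{2}$
$k = -40$
$\left(k - 19\right) w{\left(4,H{\left(-2 \right)} \right)} = \left(-40 - 19\right) 8 \left(6 + 2 \left(-2\right) \left(-2 + \sqrt{1 - 2}\right)\right)^{2} = - 59 \cdot 8 \left(6 + 2 \left(-2\right) \left(-2 + \sqrt{-1}\right)\right)^{2} = - 59 \cdot 8 \left(6 + 2 \left(-2\right) \left(-2 + i\right)\right)^{2} = - 59 \cdot 8 \left(6 + \left(8 - 4 i\right)\right)^{2} = - 59 \cdot 8 \left(14 - 4 i\right)^{2} = - 472 \left(14 - 4 i\right)^{2}$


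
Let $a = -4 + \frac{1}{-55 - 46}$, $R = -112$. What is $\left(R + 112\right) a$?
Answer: $0$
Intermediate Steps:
$a = - \frac{405}{101}$ ($a = -4 + \frac{1}{-101} = -4 - \frac{1}{101} = - \frac{405}{101} \approx -4.0099$)
$\left(R + 112\right) a = \left(-112 + 112\right) \left(- \frac{405}{101}\right) = 0 \left(- \frac{405}{101}\right) = 0$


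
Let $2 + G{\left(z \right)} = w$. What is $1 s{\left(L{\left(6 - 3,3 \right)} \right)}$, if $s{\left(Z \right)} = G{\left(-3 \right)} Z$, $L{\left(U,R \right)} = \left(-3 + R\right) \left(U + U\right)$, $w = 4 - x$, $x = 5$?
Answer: $0$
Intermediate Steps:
$w = -1$ ($w = 4 - 5 = -1$)
$L{\left(U,R \right)} = 2 U \left(-3 + R\right)$ ($L{\left(U,R \right)} = \left(-3 + R\right) 2 U = 2 U \left(-3 + R\right)$)
$G{\left(z \right)} = -3$ ($G{\left(z \right)} = -2 - 1 = -3$)
$s{\left(Z \right)} = - 3 Z$
$1 s{\left(L{\left(6 - 3,3 \right)} \right)} = 1 \left(- 3 \cdot 2 \left(6 - 3\right) \left(-3 + 3\right)\right) = 1 \left(- 3 \cdot 2 \left(6 - 3\right) 0\right) = 1 \left(- 3 \cdot 2 \cdot 3 \cdot 0\right) = 1 \left(\left(-3\right) 0\right) = 1 \cdot 0 = 0$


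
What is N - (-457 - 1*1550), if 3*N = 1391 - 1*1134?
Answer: 6278/3 ≈ 2092.7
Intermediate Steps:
N = 257/3 (N = (1391 - 1*1134)/3 = (1391 - 1134)/3 = (1/3)*257 = 257/3 ≈ 85.667)
N - (-457 - 1*1550) = 257/3 - (-457 - 1*1550) = 257/3 - (-457 - 1550) = 257/3 - 1*(-2007) = 257/3 + 2007 = 6278/3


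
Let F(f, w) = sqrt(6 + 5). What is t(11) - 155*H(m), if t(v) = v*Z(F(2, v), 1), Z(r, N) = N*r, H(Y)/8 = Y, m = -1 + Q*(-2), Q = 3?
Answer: 8680 + 11*sqrt(11) ≈ 8716.5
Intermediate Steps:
m = -7 (m = -1 + 3*(-2) = -1 - 6 = -7)
F(f, w) = sqrt(11)
H(Y) = 8*Y
t(v) = v*sqrt(11) (t(v) = v*(1*sqrt(11)) = v*sqrt(11))
t(11) - 155*H(m) = 11*sqrt(11) - 1240*(-7) = 11*sqrt(11) - 155*(-56) = 11*sqrt(11) + 8680 = 8680 + 11*sqrt(11)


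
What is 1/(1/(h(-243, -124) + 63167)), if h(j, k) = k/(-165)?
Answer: 10422679/165 ≈ 63168.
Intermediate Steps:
h(j, k) = -k/165 (h(j, k) = k*(-1/165) = -k/165)
1/(1/(h(-243, -124) + 63167)) = 1/(1/(-1/165*(-124) + 63167)) = 1/(1/(124/165 + 63167)) = 1/(1/(10422679/165)) = 1/(165/10422679) = 10422679/165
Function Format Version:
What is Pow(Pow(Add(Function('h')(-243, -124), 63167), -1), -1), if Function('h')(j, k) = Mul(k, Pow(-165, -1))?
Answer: Rational(10422679, 165) ≈ 63168.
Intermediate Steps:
Function('h')(j, k) = Mul(Rational(-1, 165), k) (Function('h')(j, k) = Mul(k, Rational(-1, 165)) = Mul(Rational(-1, 165), k))
Pow(Pow(Add(Function('h')(-243, -124), 63167), -1), -1) = Pow(Pow(Add(Mul(Rational(-1, 165), -124), 63167), -1), -1) = Pow(Pow(Add(Rational(124, 165), 63167), -1), -1) = Pow(Pow(Rational(10422679, 165), -1), -1) = Pow(Rational(165, 10422679), -1) = Rational(10422679, 165)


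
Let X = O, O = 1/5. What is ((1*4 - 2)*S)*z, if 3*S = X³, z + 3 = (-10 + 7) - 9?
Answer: -2/25 ≈ -0.080000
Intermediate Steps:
z = -15 (z = -3 + ((-10 + 7) - 9) = -3 + (-3 - 9) = -3 - 12 = -15)
O = ⅕ (O = 1*(⅕) = ⅕ ≈ 0.20000)
X = ⅕ ≈ 0.20000
S = 1/375 (S = (⅕)³/3 = (⅓)*(1/125) = 1/375 ≈ 0.0026667)
((1*4 - 2)*S)*z = ((1*4 - 2)*(1/375))*(-15) = ((4 - 2)*(1/375))*(-15) = (2*(1/375))*(-15) = (2/375)*(-15) = -2/25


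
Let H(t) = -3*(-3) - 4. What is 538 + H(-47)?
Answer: 543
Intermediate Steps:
H(t) = 5 (H(t) = 9 - 4 = 5)
538 + H(-47) = 538 + 5 = 543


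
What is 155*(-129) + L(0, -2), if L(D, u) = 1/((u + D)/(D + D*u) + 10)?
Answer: -19995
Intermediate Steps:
L(D, u) = 1/(10 + (D + u)/(D + D*u)) (L(D, u) = 1/((D + u)/(D + D*u) + 10) = 1/(10 + (D + u)/(D + D*u)))
155*(-129) + L(0, -2) = 155*(-129) + 0*(1 - 2)/(-2 + 11*0 + 10*0*(-2)) = -19995 + 0*(-1)/(-2 + 0 + 0) = -19995 + 0*(-1)/(-2) = -19995 + 0*(-½)*(-1) = -19995 + 0 = -19995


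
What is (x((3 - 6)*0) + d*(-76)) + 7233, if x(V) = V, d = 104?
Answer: -671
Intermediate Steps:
(x((3 - 6)*0) + d*(-76)) + 7233 = ((3 - 6)*0 + 104*(-76)) + 7233 = (-3*0 - 7904) + 7233 = (0 - 7904) + 7233 = -7904 + 7233 = -671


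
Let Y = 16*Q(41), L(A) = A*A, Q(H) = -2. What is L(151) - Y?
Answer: 22833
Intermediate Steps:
L(A) = A**2
Y = -32 (Y = 16*(-2) = -32)
L(151) - Y = 151**2 - 1*(-32) = 22801 + 32 = 22833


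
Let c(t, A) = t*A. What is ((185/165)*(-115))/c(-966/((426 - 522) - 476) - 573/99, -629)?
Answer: -2990/59789 ≈ -0.050009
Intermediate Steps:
c(t, A) = A*t
((185/165)*(-115))/c(-966/((426 - 522) - 476) - 573/99, -629) = ((185/165)*(-115))/((-629*(-966/((426 - 522) - 476) - 573/99))) = ((185*(1/165))*(-115))/((-629*(-966/(-96 - 476) - 573*1/99))) = ((37/33)*(-115))/((-629*(-966/(-572) - 191/33))) = -4255*(-1/(629*(-966*(-1/572) - 191/33)))/33 = -4255*(-1/(629*(483/286 - 191/33)))/33 = -4255/(33*((-629*(-3517/858)))) = -4255/(33*2212193/858) = -4255/33*858/2212193 = -2990/59789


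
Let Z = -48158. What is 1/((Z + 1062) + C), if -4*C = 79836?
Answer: -1/67055 ≈ -1.4913e-5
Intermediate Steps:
C = -19959 (C = -¼*79836 = -19959)
1/((Z + 1062) + C) = 1/((-48158 + 1062) - 19959) = 1/(-47096 - 19959) = 1/(-67055) = -1/67055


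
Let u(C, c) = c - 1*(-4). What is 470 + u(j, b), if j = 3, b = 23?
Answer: 497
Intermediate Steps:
u(C, c) = 4 + c (u(C, c) = c + 4 = 4 + c)
470 + u(j, b) = 470 + (4 + 23) = 470 + 27 = 497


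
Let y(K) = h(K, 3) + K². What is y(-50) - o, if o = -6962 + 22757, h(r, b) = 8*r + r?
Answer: -13745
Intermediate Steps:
h(r, b) = 9*r
o = 15795
y(K) = K² + 9*K (y(K) = 9*K + K² = K² + 9*K)
y(-50) - o = -50*(9 - 50) - 1*15795 = -50*(-41) - 15795 = 2050 - 15795 = -13745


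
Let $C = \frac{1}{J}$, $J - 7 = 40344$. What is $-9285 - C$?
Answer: $- \frac{374659036}{40351} \approx -9285.0$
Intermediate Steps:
$J = 40351$ ($J = 7 + 40344 = 40351$)
$C = \frac{1}{40351} \approx 2.4783 \cdot 10^{-5}$
$-9285 - C = -9285 - \frac{1}{40351} = - \frac{374659036}{40351}$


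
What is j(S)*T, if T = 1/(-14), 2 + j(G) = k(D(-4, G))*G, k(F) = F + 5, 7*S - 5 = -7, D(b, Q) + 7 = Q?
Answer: 33/343 ≈ 0.096210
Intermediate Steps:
D(b, Q) = -7 + Q
S = -2/7 (S = 5/7 + (⅐)*(-7) = 5/7 - 1 = -2/7 ≈ -0.28571)
k(F) = 5 + F
j(G) = -2 + G*(-2 + G) (j(G) = -2 + (5 + (-7 + G))*G = -2 + (-2 + G)*G = -2 + G*(-2 + G))
T = -1/14 ≈ -0.071429
j(S)*T = (-2 - 2*(-2 - 2/7)/7)*(-1/14) = (-2 - 2/7*(-16/7))*(-1/14) = (-2 + 32/49)*(-1/14) = -66/49*(-1/14) = 33/343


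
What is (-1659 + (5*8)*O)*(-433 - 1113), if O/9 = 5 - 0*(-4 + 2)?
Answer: -217986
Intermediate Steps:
O = 45 (O = 9*(5 - 0*(-4 + 2)) = 9*(5 - 0*(-2)) = 9*(5 - 1*0) = 9*(5 + 0) = 9*5 = 45)
(-1659 + (5*8)*O)*(-433 - 1113) = (-1659 + (5*8)*45)*(-433 - 1113) = (-1659 + 40*45)*(-1546) = (-1659 + 1800)*(-1546) = 141*(-1546) = -217986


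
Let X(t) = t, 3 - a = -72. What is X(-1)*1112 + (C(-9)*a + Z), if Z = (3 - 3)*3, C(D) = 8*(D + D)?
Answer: -11912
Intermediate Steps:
C(D) = 16*D (C(D) = 8*(2*D) = 16*D)
a = 75 (a = 3 - 1*(-72) = 3 + 72 = 75)
Z = 0 (Z = 0*3 = 0)
X(-1)*1112 + (C(-9)*a + Z) = -1*1112 + ((16*(-9))*75 + 0) = -1112 + (-144*75 + 0) = -1112 + (-10800 + 0) = -1112 - 10800 = -11912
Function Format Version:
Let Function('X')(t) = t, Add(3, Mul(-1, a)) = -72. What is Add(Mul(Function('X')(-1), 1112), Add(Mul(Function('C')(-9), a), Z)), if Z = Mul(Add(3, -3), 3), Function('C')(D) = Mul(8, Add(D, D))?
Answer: -11912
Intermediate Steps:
Function('C')(D) = Mul(16, D) (Function('C')(D) = Mul(8, Mul(2, D)) = Mul(16, D))
a = 75 (a = Add(3, Mul(-1, -72)) = Add(3, 72) = 75)
Z = 0 (Z = Mul(0, 3) = 0)
Add(Mul(Function('X')(-1), 1112), Add(Mul(Function('C')(-9), a), Z)) = Add(Mul(-1, 1112), Add(Mul(Mul(16, -9), 75), 0)) = Add(-1112, Add(Mul(-144, 75), 0)) = Add(-1112, Add(-10800, 0)) = Add(-1112, -10800) = -11912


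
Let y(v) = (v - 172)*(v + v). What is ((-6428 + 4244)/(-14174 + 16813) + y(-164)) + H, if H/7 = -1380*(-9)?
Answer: 5717268/29 ≈ 1.9715e+5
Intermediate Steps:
H = 86940 (H = 7*(-1380*(-9)) = 7*12420 = 86940)
y(v) = 2*v*(-172 + v) (y(v) = (-172 + v)*(2*v) = 2*v*(-172 + v))
((-6428 + 4244)/(-14174 + 16813) + y(-164)) + H = ((-6428 + 4244)/(-14174 + 16813) + 2*(-164)*(-172 - 164)) + 86940 = (-2184/2639 + 2*(-164)*(-336)) + 86940 = (-2184*1/2639 + 110208) + 86940 = (-24/29 + 110208) + 86940 = 3196008/29 + 86940 = 5717268/29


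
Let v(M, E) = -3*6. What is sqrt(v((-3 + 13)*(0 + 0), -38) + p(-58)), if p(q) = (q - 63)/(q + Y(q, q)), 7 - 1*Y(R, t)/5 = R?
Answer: I*sqrt(1315509)/267 ≈ 4.2957*I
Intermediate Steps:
Y(R, t) = 35 - 5*R
v(M, E) = -18
p(q) = (-63 + q)/(35 - 4*q) (p(q) = (q - 63)/(q + (35 - 5*q)) = (-63 + q)/(35 - 4*q))
sqrt(v((-3 + 13)*(0 + 0), -38) + p(-58)) = sqrt(-18 + (63 - 1*(-58))/(-35 + 4*(-58))) = sqrt(-18 + (63 + 58)/(-35 - 232)) = sqrt(-18 + 121/(-267)) = sqrt(-18 - 1/267*121) = sqrt(-18 - 121/267) = sqrt(-4927/267) = I*sqrt(1315509)/267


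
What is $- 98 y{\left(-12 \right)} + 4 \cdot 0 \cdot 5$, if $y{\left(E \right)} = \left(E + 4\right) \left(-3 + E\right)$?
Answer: $-11760$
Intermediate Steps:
$y{\left(E \right)} = \left(-3 + E\right) \left(4 + E\right)$ ($y{\left(E \right)} = \left(4 + E\right) \left(-3 + E\right) = \left(-3 + E\right) \left(4 + E\right)$)
$- 98 y{\left(-12 \right)} + 4 \cdot 0 \cdot 5 = - 98 \left(-12 - 12 + \left(-12\right)^{2}\right) + 4 \cdot 0 \cdot 5 = - 98 \left(-12 - 12 + 144\right) + 0 \cdot 5 = \left(-98\right) 120 + 0 = -11760 + 0 = -11760$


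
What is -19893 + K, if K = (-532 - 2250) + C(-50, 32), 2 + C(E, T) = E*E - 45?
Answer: -20222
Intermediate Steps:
C(E, T) = -47 + E² (C(E, T) = -2 + (E*E - 45) = -2 + (E² - 45) = -2 + (-45 + E²) = -47 + E²)
K = -329 (K = (-532 - 2250) + (-47 + (-50)²) = -2782 + (-47 + 2500) = -2782 + 2453 = -329)
-19893 + K = -19893 - 329 = -20222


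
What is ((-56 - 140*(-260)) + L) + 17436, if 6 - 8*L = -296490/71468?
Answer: 15374558809/285872 ≈ 53781.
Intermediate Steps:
L = 362649/285872 (L = ¾ - (-148245)/(4*71468) = ¾ - ⅛*(-148245/35734) = ¾ + 148245/285872 = 362649/285872 ≈ 1.2686)
((-56 - 140*(-260)) + L) + 17436 = ((-56 - 140*(-260)) + 362649/285872) + 17436 = ((-56 + 36400) + 362649/285872) + 17436 = (36344 + 362649/285872) + 17436 = 10390094617/285872 + 17436 = 15374558809/285872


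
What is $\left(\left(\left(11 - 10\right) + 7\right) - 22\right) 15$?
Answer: $-210$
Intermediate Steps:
$\left(\left(\left(11 - 10\right) + 7\right) - 22\right) 15 = \left(\left(1 + 7\right) - 22\right) 15 = \left(8 - 22\right) 15 = \left(-14\right) 15 = -210$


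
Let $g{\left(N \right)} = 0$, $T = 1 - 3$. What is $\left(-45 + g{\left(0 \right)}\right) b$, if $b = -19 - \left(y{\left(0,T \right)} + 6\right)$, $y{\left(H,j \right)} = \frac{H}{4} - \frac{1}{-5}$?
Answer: $1134$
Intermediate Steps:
$T = -2$ ($T = 1 - 3 = -2$)
$y{\left(H,j \right)} = \frac{1}{5} + \frac{H}{4}$ ($y{\left(H,j \right)} = H \frac{1}{4} - - \frac{1}{5} = \frac{H}{4} + \frac{1}{5} = \frac{1}{5} + \frac{H}{4}$)
$b = - \frac{126}{5}$ ($b = -19 - \left(\left(\frac{1}{5} + \frac{1}{4} \cdot 0\right) + 6\right) = -19 - \left(\left(\frac{1}{5} + 0\right) + 6\right) = -19 - \left(\frac{1}{5} + 6\right) = -19 - \frac{31}{5} = - \frac{126}{5} \approx -25.2$)
$\left(-45 + g{\left(0 \right)}\right) b = \left(-45 + 0\right) \left(- \frac{126}{5}\right) = \left(-45\right) \left(- \frac{126}{5}\right) = 1134$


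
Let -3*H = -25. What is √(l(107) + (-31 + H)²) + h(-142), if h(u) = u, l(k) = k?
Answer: -142 + √5587/3 ≈ -117.08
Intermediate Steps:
H = 25/3 (H = -⅓*(-25) = 25/3 ≈ 8.3333)
√(l(107) + (-31 + H)²) + h(-142) = √(107 + (-31 + 25/3)²) - 142 = √(107 + (-68/3)²) - 142 = √(107 + 4624/9) - 142 = √(5587/9) - 142 = √5587/3 - 142 = -142 + √5587/3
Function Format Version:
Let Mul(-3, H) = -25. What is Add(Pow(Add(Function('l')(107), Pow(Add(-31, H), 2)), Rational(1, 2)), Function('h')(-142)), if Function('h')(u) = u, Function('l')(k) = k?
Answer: Add(-142, Mul(Rational(1, 3), Pow(5587, Rational(1, 2)))) ≈ -117.08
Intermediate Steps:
H = Rational(25, 3) (H = Mul(Rational(-1, 3), -25) = Rational(25, 3) ≈ 8.3333)
Add(Pow(Add(Function('l')(107), Pow(Add(-31, H), 2)), Rational(1, 2)), Function('h')(-142)) = Add(Pow(Add(107, Pow(Add(-31, Rational(25, 3)), 2)), Rational(1, 2)), -142) = Add(Pow(Add(107, Pow(Rational(-68, 3), 2)), Rational(1, 2)), -142) = Add(Pow(Add(107, Rational(4624, 9)), Rational(1, 2)), -142) = Add(Pow(Rational(5587, 9), Rational(1, 2)), -142) = Add(Mul(Rational(1, 3), Pow(5587, Rational(1, 2))), -142) = Add(-142, Mul(Rational(1, 3), Pow(5587, Rational(1, 2))))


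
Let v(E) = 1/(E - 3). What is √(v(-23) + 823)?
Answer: √556322/26 ≈ 28.687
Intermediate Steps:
v(E) = 1/(-3 + E)
√(v(-23) + 823) = √(1/(-3 - 23) + 823) = √(1/(-26) + 823) = √(-1/26 + 823) = √(21397/26) = √556322/26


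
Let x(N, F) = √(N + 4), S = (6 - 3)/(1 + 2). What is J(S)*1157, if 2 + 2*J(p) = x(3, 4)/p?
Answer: -1157 + 1157*√7/2 ≈ 373.57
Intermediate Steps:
S = 1 (S = 3/3 = 3*(⅓) = 1)
x(N, F) = √(4 + N)
J(p) = -1 + √7/(2*p) (J(p) = -1 + (√(4 + 3)/p)/2 = -1 + (√7/p)/2 = -1 + √7/(2*p))
J(S)*1157 = ((√7/2 - 1*1)/1)*1157 = (1*(√7/2 - 1))*1157 = (1*(-1 + √7/2))*1157 = (-1 + √7/2)*1157 = -1157 + 1157*√7/2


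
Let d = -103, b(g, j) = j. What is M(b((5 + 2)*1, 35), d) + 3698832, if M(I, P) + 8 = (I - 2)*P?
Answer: 3695425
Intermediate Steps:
M(I, P) = -8 + P*(-2 + I) (M(I, P) = -8 + (I - 2)*P = -8 + (-2 + I)*P = -8 + P*(-2 + I))
M(b((5 + 2)*1, 35), d) + 3698832 = (-8 - 2*(-103) + 35*(-103)) + 3698832 = (-8 + 206 - 3605) + 3698832 = -3407 + 3698832 = 3695425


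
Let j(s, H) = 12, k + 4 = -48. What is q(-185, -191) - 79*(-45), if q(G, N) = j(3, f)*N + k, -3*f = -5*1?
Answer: 1211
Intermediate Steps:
f = 5/3 (f = -(-5)/3 = -⅓*(-5) = 5/3 ≈ 1.6667)
k = -52 (k = -4 - 48 = -52)
q(G, N) = -52 + 12*N (q(G, N) = 12*N - 52 = -52 + 12*N)
q(-185, -191) - 79*(-45) = (-52 + 12*(-191)) - 79*(-45) = (-52 - 2292) - 1*(-3555) = -2344 + 3555 = 1211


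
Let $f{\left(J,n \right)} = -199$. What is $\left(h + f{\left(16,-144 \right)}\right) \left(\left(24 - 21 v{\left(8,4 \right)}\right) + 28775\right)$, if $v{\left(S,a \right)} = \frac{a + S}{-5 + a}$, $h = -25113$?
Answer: $-735338912$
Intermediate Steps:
$v{\left(S,a \right)} = \frac{S + a}{-5 + a}$
$\left(h + f{\left(16,-144 \right)}\right) \left(\left(24 - 21 v{\left(8,4 \right)}\right) + 28775\right) = \left(-25113 - 199\right) \left(\left(24 - 21 \frac{8 + 4}{-5 + 4}\right) + 28775\right) = - 25312 \left(\left(24 - 21 \frac{1}{-1} \cdot 12\right) + 28775\right) = - 25312 \left(\left(24 - 21 \left(\left(-1\right) 12\right)\right) + 28775\right) = - 25312 \left(\left(24 - -252\right) + 28775\right) = - 25312 \left(\left(24 + 252\right) + 28775\right) = - 25312 \left(276 + 28775\right) = \left(-25312\right) 29051 = -735338912$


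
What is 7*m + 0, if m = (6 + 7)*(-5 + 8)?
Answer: 273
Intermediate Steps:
m = 39 (m = 13*3 = 39)
7*m + 0 = 7*39 + 0 = 273 + 0 = 273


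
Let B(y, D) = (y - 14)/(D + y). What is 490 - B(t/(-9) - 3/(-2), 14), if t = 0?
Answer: 15215/31 ≈ 490.81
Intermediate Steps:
B(y, D) = (-14 + y)/(D + y)
490 - B(t/(-9) - 3/(-2), 14) = 490 - (-14 + (0/(-9) - 3/(-2)))/(14 + (0/(-9) - 3/(-2))) = 490 - (-14 + (0*(-⅑) - 3*(-½)))/(14 + (0*(-⅑) - 3*(-½))) = 490 - (-14 + (0 + 3/2))/(14 + (0 + 3/2)) = 490 - (-14 + 3/2)/(14 + 3/2) = 490 - (-25)/(31/2*2) = 490 - 2*(-25)/(31*2) = 490 - 1*(-25/31) = 490 + 25/31 = 15215/31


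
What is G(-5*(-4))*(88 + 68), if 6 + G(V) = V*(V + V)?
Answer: 123864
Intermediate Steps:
G(V) = -6 + 2*V² (G(V) = -6 + V*(V + V) = -6 + V*(2*V) = -6 + 2*V²)
G(-5*(-4))*(88 + 68) = (-6 + 2*(-5*(-4))²)*(88 + 68) = (-6 + 2*20²)*156 = (-6 + 2*400)*156 = (-6 + 800)*156 = 794*156 = 123864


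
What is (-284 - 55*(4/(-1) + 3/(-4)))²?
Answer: 8281/16 ≈ 517.56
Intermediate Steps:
(-284 - 55*(4/(-1) + 3/(-4)))² = (-284 - 55*(4*(-1) + 3*(-¼)))² = (-284 - 55*(-4 - ¾))² = (-284 - 55*(-19/4))² = (-284 + 1045/4)² = (-91/4)² = 8281/16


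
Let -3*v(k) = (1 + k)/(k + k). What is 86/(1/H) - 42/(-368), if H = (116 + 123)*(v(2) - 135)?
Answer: -511506823/184 ≈ -2.7799e+6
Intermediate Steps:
v(k) = -(1 + k)/(6*k) (v(k) = -(1 + k)/(3*(k + k)) = -(1 + k)/(3*(2*k)) = -(1 + k)*1/(2*k)/3 = -(1 + k)/(6*k))
H = -129299/4 (H = (116 + 123)*((⅙)*(-1 - 1*2)/2 - 135) = 239*((⅙)*(½)*(-1 - 2) - 135) = 239*((⅙)*(½)*(-3) - 135) = 239*(-¼ - 135) = 239*(-541/4) = -129299/4 ≈ -32325.)
86/(1/H) - 42/(-368) = 86/(1/(-129299/4)) - 42/(-368) = 86/(-4/129299) - 42*(-1/368) = 86*(-129299/4) + 21/184 = -5559857/2 + 21/184 = -511506823/184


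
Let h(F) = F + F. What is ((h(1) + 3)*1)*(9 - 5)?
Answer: 20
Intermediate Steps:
h(F) = 2*F
((h(1) + 3)*1)*(9 - 5) = ((2*1 + 3)*1)*(9 - 5) = ((2 + 3)*1)*4 = (5*1)*4 = 5*4 = 20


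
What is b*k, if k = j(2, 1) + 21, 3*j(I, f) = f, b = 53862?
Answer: 1149056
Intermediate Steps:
j(I, f) = f/3
k = 64/3 (k = (⅓)*1 + 21 = ⅓ + 21 = 64/3 ≈ 21.333)
b*k = 53862*(64/3) = 1149056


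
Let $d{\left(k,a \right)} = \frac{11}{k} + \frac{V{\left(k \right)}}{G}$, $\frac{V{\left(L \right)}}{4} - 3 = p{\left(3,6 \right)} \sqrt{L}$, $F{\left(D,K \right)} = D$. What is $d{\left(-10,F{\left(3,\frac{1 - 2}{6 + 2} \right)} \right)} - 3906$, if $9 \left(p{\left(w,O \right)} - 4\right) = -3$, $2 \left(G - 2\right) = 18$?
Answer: $- \frac{429661}{110} + \frac{4 i \sqrt{10}}{3} \approx -3906.0 + 4.2164 i$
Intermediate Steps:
$G = 11$ ($G = 2 + \frac{1}{2} \cdot 18 = 2 + 9 = 11$)
$p{\left(w,O \right)} = \frac{11}{3}$ ($p{\left(w,O \right)} = 4 + \frac{1}{9} \left(-3\right) = 4 - \frac{1}{3} = \frac{11}{3}$)
$V{\left(L \right)} = 12 + \frac{44 \sqrt{L}}{3}$ ($V{\left(L \right)} = 12 + 4 \frac{11 \sqrt{L}}{3} = 12 + \frac{44 \sqrt{L}}{3}$)
$d{\left(k,a \right)} = \frac{12}{11} + \frac{11}{k} + \frac{4 \sqrt{k}}{3}$ ($d{\left(k,a \right)} = \frac{11}{k} + \frac{12 + \frac{44 \sqrt{k}}{3}}{11} = \frac{11}{k} + \left(12 + \frac{44 \sqrt{k}}{3}\right) \frac{1}{11} = \frac{11}{k} + \left(\frac{12}{11} + \frac{4 \sqrt{k}}{3}\right) = \frac{12}{11} + \frac{11}{k} + \frac{4 \sqrt{k}}{3}$)
$d{\left(-10,F{\left(3,\frac{1 - 2}{6 + 2} \right)} \right)} - 3906 = \frac{363 + 36 \left(-10\right) + 44 \left(-10\right)^{\frac{3}{2}}}{33 \left(-10\right)} - 3906 = \frac{1}{33} \left(- \frac{1}{10}\right) \left(363 - 360 + 44 \left(- 10 i \sqrt{10}\right)\right) - 3906 = \frac{1}{33} \left(- \frac{1}{10}\right) \left(363 - 360 - 440 i \sqrt{10}\right) - 3906 = \frac{1}{33} \left(- \frac{1}{10}\right) \left(3 - 440 i \sqrt{10}\right) - 3906 = \left(- \frac{1}{110} + \frac{4 i \sqrt{10}}{3}\right) - 3906 = - \frac{429661}{110} + \frac{4 i \sqrt{10}}{3}$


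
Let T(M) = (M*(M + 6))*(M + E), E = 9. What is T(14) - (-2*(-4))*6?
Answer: 6392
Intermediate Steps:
T(M) = M*(6 + M)*(9 + M) (T(M) = (M*(M + 6))*(M + 9) = (M*(6 + M))*(9 + M) = M*(6 + M)*(9 + M))
T(14) - (-2*(-4))*6 = 14*(54 + 14**2 + 15*14) - (-2*(-4))*6 = 14*(54 + 196 + 210) - 8*6 = 14*460 - 1*48 = 6440 - 48 = 6392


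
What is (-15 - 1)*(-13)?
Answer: 208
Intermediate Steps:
(-15 - 1)*(-13) = -16*(-13) = 208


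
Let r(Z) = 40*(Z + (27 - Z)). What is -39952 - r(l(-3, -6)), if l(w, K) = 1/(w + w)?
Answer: -41032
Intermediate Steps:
l(w, K) = 1/(2*w)
r(Z) = 1080 (r(Z) = 40*27 = 1080)
-39952 - r(l(-3, -6)) = -39952 - 1*1080 = -39952 - 1080 = -41032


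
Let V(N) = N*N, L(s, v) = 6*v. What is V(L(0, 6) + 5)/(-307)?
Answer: -1681/307 ≈ -5.4756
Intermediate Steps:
V(N) = N²
V(L(0, 6) + 5)/(-307) = (6*6 + 5)²/(-307) = (36 + 5)²*(-1/307) = 41²*(-1/307) = 1681*(-1/307) = -1681/307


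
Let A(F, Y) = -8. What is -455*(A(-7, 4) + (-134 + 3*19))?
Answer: 38675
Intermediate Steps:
-455*(A(-7, 4) + (-134 + 3*19)) = -455*(-8 + (-134 + 3*19)) = -455*(-8 + (-134 + 57)) = -455*(-8 - 77) = -455*(-85) = 38675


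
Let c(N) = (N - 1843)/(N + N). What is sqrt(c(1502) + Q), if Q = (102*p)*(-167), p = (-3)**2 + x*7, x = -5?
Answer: sqrt(999147819445)/1502 ≈ 665.50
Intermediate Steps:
p = -26 (p = (-3)**2 - 5*7 = 9 - 35 = -26)
Q = 442884 (Q = (102*(-26))*(-167) = -2652*(-167) = 442884)
c(N) = (-1843 + N)/(2*N) (c(N) = (-1843 + N)/((2*N)) = (-1843 + N)*(1/(2*N)) = (-1843 + N)/(2*N))
sqrt(c(1502) + Q) = sqrt((1/2)*(-1843 + 1502)/1502 + 442884) = sqrt((1/2)*(1/1502)*(-341) + 442884) = sqrt(-341/3004 + 442884) = sqrt(1330423195/3004) = sqrt(999147819445)/1502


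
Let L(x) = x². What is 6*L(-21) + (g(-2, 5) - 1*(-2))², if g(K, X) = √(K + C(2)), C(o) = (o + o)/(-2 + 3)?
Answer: 2652 + 4*√2 ≈ 2657.7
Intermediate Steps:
C(o) = 2*o (C(o) = (2*o)/1 = (2*o)*1 = 2*o)
g(K, X) = √(4 + K) (g(K, X) = √(K + 2*2) = √(K + 4) = √(4 + K))
6*L(-21) + (g(-2, 5) - 1*(-2))² = 6*(-21)² + (√(4 - 2) - 1*(-2))² = 6*441 + (√2 + 2)² = 2646 + (2 + √2)²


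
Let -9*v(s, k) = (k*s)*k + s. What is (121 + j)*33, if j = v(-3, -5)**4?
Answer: 5134547/27 ≈ 1.9017e+5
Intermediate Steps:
v(s, k) = -s/9 - s*k**2/9 (v(s, k) = -((k*s)*k + s)/9 = -(s*k**2 + s)/9 = -(s + s*k**2)/9 = -s/9 - s*k**2/9)
j = 456976/81 (j = (-1/9*(-3)*(1 + (-5)**2))**4 = (-1/9*(-3)*(1 + 25))**4 = (-1/9*(-3)*26)**4 = (26/3)**4 = 456976/81 ≈ 5641.7)
(121 + j)*33 = (121 + 456976/81)*33 = (466777/81)*33 = 5134547/27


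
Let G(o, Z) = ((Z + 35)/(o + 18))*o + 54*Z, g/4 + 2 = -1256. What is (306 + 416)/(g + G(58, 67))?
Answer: -13718/25387 ≈ -0.54036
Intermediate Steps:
g = -5032 (g = -8 + 4*(-1256) = -8 - 5024 = -5032)
G(o, Z) = 54*Z + o*(35 + Z)/(18 + o) (G(o, Z) = ((35 + Z)/(18 + o))*o + 54*Z = o*(35 + Z)/(18 + o) + 54*Z = 54*Z + o*(35 + Z)/(18 + o))
(306 + 416)/(g + G(58, 67)) = (306 + 416)/(-5032 + (35*58 + 972*67 + 55*67*58)/(18 + 58)) = 722/(-5032 + (2030 + 65124 + 213730)/76) = 722/(-5032 + (1/76)*280884) = 722/(-5032 + 70221/19) = 722/(-25387/19) = 722*(-19/25387) = -13718/25387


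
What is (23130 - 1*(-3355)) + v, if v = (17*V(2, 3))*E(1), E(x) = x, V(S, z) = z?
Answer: 26536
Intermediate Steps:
v = 51 (v = (17*3)*1 = 51*1 = 51)
(23130 - 1*(-3355)) + v = (23130 - 1*(-3355)) + 51 = (23130 + 3355) + 51 = 26485 + 51 = 26536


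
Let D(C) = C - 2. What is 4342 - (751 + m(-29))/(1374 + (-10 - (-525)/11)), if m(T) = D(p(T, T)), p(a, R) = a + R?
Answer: 67419317/15529 ≈ 4341.5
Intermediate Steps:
p(a, R) = R + a
D(C) = -2 + C
m(T) = -2 + 2*T (m(T) = -2 + (T + T) = -2 + 2*T)
4342 - (751 + m(-29))/(1374 + (-10 - (-525)/11)) = 4342 - (751 + (-2 + 2*(-29)))/(1374 + (-10 - (-525)/11)) = 4342 - (751 + (-2 - 58))/(1374 + (-10 - (-525)/11)) = 4342 - (751 - 60)/(1374 + (-10 - 25*(-21/11))) = 4342 - 691/(1374 + (-10 + 525/11)) = 4342 - 691/(1374 + 415/11) = 4342 - 691/15529/11 = 4342 - 691*11/15529 = 4342 - 1*7601/15529 = 4342 - 7601/15529 = 67419317/15529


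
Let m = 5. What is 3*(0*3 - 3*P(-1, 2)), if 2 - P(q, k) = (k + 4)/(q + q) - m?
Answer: -90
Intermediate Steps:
P(q, k) = 7 - (4 + k)/(2*q) (P(q, k) = 2 - ((k + 4)/(q + q) - 1*5) = 2 - ((4 + k)/((2*q)) - 5) = 2 - ((4 + k)*(1/(2*q)) - 5) = 2 - ((4 + k)/(2*q) - 5) = 2 - (-5 + (4 + k)/(2*q)) = 2 + (5 - (4 + k)/(2*q)) = 7 - (4 + k)/(2*q))
3*(0*3 - 3*P(-1, 2)) = 3*(0*3 - 3*(-4 - 1*2 + 14*(-1))/(2*(-1))) = 3*(0 - 3*(-1)*(-4 - 2 - 14)/2) = 3*(0 - 3*(-1)*(-20)/2) = 3*(0 - 3*10) = 3*(0 - 30) = 3*(-30) = -90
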